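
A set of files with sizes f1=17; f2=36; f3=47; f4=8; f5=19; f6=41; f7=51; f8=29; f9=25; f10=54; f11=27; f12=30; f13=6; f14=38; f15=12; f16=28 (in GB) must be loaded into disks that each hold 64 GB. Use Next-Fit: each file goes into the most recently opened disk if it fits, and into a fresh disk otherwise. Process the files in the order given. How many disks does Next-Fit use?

9 disks

Put f1 (17 GB) in disk 1; 47 GB remain.
Put f2 (36 GB) in disk 1; 11 GB remain.
Put f3 (47 GB) in disk 2; 17 GB remain.
Put f4 (8 GB) in disk 2; 9 GB remain.
Put f5 (19 GB) in disk 3; 45 GB remain.
Put f6 (41 GB) in disk 3; 4 GB remain.
Put f7 (51 GB) in disk 4; 13 GB remain.
Put f8 (29 GB) in disk 5; 35 GB remain.
Put f9 (25 GB) in disk 5; 10 GB remain.
Put f10 (54 GB) in disk 6; 10 GB remain.
Put f11 (27 GB) in disk 7; 37 GB remain.
Put f12 (30 GB) in disk 7; 7 GB remain.
Put f13 (6 GB) in disk 7; 1 GB remain.
Put f14 (38 GB) in disk 8; 26 GB remain.
Put f15 (12 GB) in disk 8; 14 GB remain.
Put f16 (28 GB) in disk 9; 36 GB remain.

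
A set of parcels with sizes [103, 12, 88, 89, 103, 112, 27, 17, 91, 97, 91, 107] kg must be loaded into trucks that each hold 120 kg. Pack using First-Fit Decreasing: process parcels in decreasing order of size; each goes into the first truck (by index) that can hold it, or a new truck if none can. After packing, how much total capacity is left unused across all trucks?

143

Sorted descending: 112, 107, 103, 103, 97, 91, 91, 89, 88, 27, 17, 12.
112 kg → truck 1 (remaining 8 kg)
107 kg → truck 2 (remaining 13 kg)
103 kg → truck 3 (remaining 17 kg)
103 kg → truck 4 (remaining 17 kg)
97 kg → truck 5 (remaining 23 kg)
91 kg → truck 6 (remaining 29 kg)
91 kg → truck 7 (remaining 29 kg)
89 kg → truck 8 (remaining 31 kg)
88 kg → truck 9 (remaining 32 kg)
27 kg → truck 6 (remaining 2 kg)
17 kg → truck 3 (remaining 0 kg)
12 kg → truck 2 (remaining 1 kg)
9 trucks × 120 kg = 1080 kg; used 937 kg; unused 143 kg.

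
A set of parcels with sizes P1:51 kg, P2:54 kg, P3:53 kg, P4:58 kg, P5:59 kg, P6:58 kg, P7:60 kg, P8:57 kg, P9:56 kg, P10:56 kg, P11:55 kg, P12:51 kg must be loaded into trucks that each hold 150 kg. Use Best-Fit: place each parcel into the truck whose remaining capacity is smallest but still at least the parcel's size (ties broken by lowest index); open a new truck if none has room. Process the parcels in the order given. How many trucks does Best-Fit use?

6 trucks

P1 (51 kg) → truck 1 (remaining 99 kg)
P2 (54 kg) → truck 1 (remaining 45 kg)
P3 (53 kg) → truck 2 (remaining 97 kg)
P4 (58 kg) → truck 2 (remaining 39 kg)
P5 (59 kg) → truck 3 (remaining 91 kg)
P6 (58 kg) → truck 3 (remaining 33 kg)
P7 (60 kg) → truck 4 (remaining 90 kg)
P8 (57 kg) → truck 4 (remaining 33 kg)
P9 (56 kg) → truck 5 (remaining 94 kg)
P10 (56 kg) → truck 5 (remaining 38 kg)
P11 (55 kg) → truck 6 (remaining 95 kg)
P12 (51 kg) → truck 6 (remaining 44 kg)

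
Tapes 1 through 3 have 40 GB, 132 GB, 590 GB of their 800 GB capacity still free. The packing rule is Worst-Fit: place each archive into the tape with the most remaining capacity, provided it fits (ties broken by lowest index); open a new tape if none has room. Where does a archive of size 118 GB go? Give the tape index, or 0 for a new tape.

Tapes with room: tape 2 (132 GB), tape 3 (590 GB).
Most room is tape 3 with 590 GB free.

3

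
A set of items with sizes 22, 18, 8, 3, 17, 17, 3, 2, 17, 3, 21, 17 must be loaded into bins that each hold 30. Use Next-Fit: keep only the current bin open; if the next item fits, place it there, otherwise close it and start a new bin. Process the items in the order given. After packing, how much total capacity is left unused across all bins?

62

Put 22 in bin 1; 8 remain.
Put 18 in bin 2; 12 remain.
Put 8 in bin 2; 4 remain.
Put 3 in bin 2; 1 remain.
Put 17 in bin 3; 13 remain.
Put 17 in bin 4; 13 remain.
Put 3 in bin 4; 10 remain.
Put 2 in bin 4; 8 remain.
Put 17 in bin 5; 13 remain.
Put 3 in bin 5; 10 remain.
Put 21 in bin 6; 9 remain.
Put 17 in bin 7; 13 remain.
7 bins × 30 = 210; used 148; unused 62.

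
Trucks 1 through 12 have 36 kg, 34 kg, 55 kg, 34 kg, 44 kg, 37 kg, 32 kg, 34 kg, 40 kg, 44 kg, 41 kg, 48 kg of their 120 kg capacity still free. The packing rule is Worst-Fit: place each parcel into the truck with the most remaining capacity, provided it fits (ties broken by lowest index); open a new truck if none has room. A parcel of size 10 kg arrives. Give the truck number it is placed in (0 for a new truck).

Trucks with room: truck 1 (36 kg), truck 2 (34 kg), truck 3 (55 kg), truck 4 (34 kg), truck 5 (44 kg), truck 6 (37 kg), truck 7 (32 kg), truck 8 (34 kg), truck 9 (40 kg), truck 10 (44 kg), truck 11 (41 kg), truck 12 (48 kg).
Most room is truck 3 with 55 kg free.

3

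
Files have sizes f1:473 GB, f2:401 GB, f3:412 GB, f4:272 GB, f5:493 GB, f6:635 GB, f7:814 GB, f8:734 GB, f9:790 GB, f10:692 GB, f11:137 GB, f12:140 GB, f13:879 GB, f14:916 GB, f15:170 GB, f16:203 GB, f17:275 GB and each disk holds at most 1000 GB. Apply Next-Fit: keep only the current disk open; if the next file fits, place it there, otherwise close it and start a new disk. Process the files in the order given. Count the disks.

f1 (473 GB) → disk 1 (remaining 527 GB)
f2 (401 GB) → disk 1 (remaining 126 GB)
f3 (412 GB) → disk 2 (remaining 588 GB)
f4 (272 GB) → disk 2 (remaining 316 GB)
f5 (493 GB) → disk 3 (remaining 507 GB)
f6 (635 GB) → disk 4 (remaining 365 GB)
f7 (814 GB) → disk 5 (remaining 186 GB)
f8 (734 GB) → disk 6 (remaining 266 GB)
f9 (790 GB) → disk 7 (remaining 210 GB)
f10 (692 GB) → disk 8 (remaining 308 GB)
f11 (137 GB) → disk 8 (remaining 171 GB)
f12 (140 GB) → disk 8 (remaining 31 GB)
f13 (879 GB) → disk 9 (remaining 121 GB)
f14 (916 GB) → disk 10 (remaining 84 GB)
f15 (170 GB) → disk 11 (remaining 830 GB)
f16 (203 GB) → disk 11 (remaining 627 GB)
f17 (275 GB) → disk 11 (remaining 352 GB)

11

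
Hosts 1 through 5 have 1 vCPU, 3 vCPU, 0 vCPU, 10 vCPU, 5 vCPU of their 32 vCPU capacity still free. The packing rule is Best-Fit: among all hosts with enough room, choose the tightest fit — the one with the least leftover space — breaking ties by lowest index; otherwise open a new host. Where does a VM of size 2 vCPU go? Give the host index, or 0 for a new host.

2

Hosts with room: host 2 (3 vCPU), host 4 (10 vCPU), host 5 (5 vCPU).
Tightest fit is host 2 with 3 vCPU free.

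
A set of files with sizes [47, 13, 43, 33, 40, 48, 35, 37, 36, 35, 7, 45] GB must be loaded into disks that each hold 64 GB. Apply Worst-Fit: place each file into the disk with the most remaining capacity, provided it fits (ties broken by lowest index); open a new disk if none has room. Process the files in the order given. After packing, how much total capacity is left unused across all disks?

disk 1: place 47 GB, 17 GB left
disk 1: place 13 GB, 4 GB left
disk 2: place 43 GB, 21 GB left
disk 3: place 33 GB, 31 GB left
disk 4: place 40 GB, 24 GB left
disk 5: place 48 GB, 16 GB left
disk 6: place 35 GB, 29 GB left
disk 7: place 37 GB, 27 GB left
disk 8: place 36 GB, 28 GB left
disk 9: place 35 GB, 29 GB left
disk 3: place 7 GB, 24 GB left
disk 10: place 45 GB, 19 GB left
10 disks × 64 GB = 640 GB; used 419 GB; unused 221 GB.

221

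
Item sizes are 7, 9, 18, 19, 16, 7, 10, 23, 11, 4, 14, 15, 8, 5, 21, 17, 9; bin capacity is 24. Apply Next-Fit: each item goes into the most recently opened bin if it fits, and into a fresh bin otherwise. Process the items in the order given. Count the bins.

Put 7 in bin 1; 17 remain.
Put 9 in bin 1; 8 remain.
Put 18 in bin 2; 6 remain.
Put 19 in bin 3; 5 remain.
Put 16 in bin 4; 8 remain.
Put 7 in bin 4; 1 remain.
Put 10 in bin 5; 14 remain.
Put 23 in bin 6; 1 remain.
Put 11 in bin 7; 13 remain.
Put 4 in bin 7; 9 remain.
Put 14 in bin 8; 10 remain.
Put 15 in bin 9; 9 remain.
Put 8 in bin 9; 1 remain.
Put 5 in bin 10; 19 remain.
Put 21 in bin 11; 3 remain.
Put 17 in bin 12; 7 remain.
Put 9 in bin 13; 15 remain.

13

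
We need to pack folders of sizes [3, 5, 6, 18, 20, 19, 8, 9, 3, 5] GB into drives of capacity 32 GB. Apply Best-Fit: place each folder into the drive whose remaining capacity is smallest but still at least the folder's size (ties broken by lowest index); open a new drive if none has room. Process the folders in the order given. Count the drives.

4

Put 3 GB in drive 1; 29 GB remain.
Put 5 GB in drive 1; 24 GB remain.
Put 6 GB in drive 1; 18 GB remain.
Put 18 GB in drive 1; 0 GB remain.
Put 20 GB in drive 2; 12 GB remain.
Put 19 GB in drive 3; 13 GB remain.
Put 8 GB in drive 2; 4 GB remain.
Put 9 GB in drive 3; 4 GB remain.
Put 3 GB in drive 2; 1 GB remain.
Put 5 GB in drive 4; 27 GB remain.
Final drives: [3,5,6,18] [20,8,3] [19,9] [5].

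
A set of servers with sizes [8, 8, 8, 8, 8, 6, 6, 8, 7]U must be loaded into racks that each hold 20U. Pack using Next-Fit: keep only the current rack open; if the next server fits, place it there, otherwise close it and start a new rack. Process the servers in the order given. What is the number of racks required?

Put 8U in rack 1; 12U remain.
Put 8U in rack 1; 4U remain.
Put 8U in rack 2; 12U remain.
Put 8U in rack 2; 4U remain.
Put 8U in rack 3; 12U remain.
Put 6U in rack 3; 6U remain.
Put 6U in rack 3; 0U remain.
Put 8U in rack 4; 12U remain.
Put 7U in rack 4; 5U remain.
Final racks: [8,8] [8,8] [8,6,6] [8,7].

4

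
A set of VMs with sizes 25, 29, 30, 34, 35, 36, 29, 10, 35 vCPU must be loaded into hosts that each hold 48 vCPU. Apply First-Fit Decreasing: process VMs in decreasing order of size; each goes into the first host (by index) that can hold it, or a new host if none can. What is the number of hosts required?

8

Sorted descending: 36, 35, 35, 34, 30, 29, 29, 25, 10.
36 vCPU → host 1 (remaining 12 vCPU)
35 vCPU → host 2 (remaining 13 vCPU)
35 vCPU → host 3 (remaining 13 vCPU)
34 vCPU → host 4 (remaining 14 vCPU)
30 vCPU → host 5 (remaining 18 vCPU)
29 vCPU → host 6 (remaining 19 vCPU)
29 vCPU → host 7 (remaining 19 vCPU)
25 vCPU → host 8 (remaining 23 vCPU)
10 vCPU → host 1 (remaining 2 vCPU)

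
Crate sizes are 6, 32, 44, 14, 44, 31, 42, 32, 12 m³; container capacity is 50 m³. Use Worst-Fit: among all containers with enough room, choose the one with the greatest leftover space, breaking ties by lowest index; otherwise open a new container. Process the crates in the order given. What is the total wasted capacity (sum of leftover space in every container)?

6 m³ → container 1 (remaining 44 m³)
32 m³ → container 1 (remaining 12 m³)
44 m³ → container 2 (remaining 6 m³)
14 m³ → container 3 (remaining 36 m³)
44 m³ → container 4 (remaining 6 m³)
31 m³ → container 3 (remaining 5 m³)
42 m³ → container 5 (remaining 8 m³)
32 m³ → container 6 (remaining 18 m³)
12 m³ → container 6 (remaining 6 m³)
6 containers × 50 m³ = 300 m³; used 257 m³; unused 43 m³.

43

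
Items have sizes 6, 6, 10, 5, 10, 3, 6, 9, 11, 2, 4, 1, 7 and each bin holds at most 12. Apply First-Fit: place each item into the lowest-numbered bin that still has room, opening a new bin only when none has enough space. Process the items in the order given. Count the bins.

6 → bin 1 (remaining 6)
6 → bin 1 (remaining 0)
10 → bin 2 (remaining 2)
5 → bin 3 (remaining 7)
10 → bin 4 (remaining 2)
3 → bin 3 (remaining 4)
6 → bin 5 (remaining 6)
9 → bin 6 (remaining 3)
11 → bin 7 (remaining 1)
2 → bin 2 (remaining 0)
4 → bin 3 (remaining 0)
1 → bin 4 (remaining 1)
7 → bin 8 (remaining 5)
Final bins: [6,6] [10,2] [5,3,4] [10,1] [6] [9] [11] [7].

8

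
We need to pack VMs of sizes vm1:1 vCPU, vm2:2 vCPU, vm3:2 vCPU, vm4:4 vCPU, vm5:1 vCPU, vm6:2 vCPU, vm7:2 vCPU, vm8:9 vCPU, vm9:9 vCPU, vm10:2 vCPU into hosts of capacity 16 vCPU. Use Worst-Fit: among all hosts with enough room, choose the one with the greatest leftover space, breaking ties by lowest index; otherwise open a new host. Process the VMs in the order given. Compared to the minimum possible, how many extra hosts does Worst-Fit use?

Worst-Fit: [1,2,2,4,1,2,2] [9,2] [9] → 3 hosts.
Total size 34 vCPU; any packing needs at least ⌈34/16⌉ = 3 hosts.
So 3 is already optimal.

0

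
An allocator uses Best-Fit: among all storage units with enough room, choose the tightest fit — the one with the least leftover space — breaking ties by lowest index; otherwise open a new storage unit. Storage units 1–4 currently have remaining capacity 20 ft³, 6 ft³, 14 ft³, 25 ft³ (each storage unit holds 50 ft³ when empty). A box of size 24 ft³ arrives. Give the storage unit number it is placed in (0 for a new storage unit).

4

Storage units with room: storage unit 4 (25 ft³).
Tightest fit is storage unit 4 with 25 ft³ free.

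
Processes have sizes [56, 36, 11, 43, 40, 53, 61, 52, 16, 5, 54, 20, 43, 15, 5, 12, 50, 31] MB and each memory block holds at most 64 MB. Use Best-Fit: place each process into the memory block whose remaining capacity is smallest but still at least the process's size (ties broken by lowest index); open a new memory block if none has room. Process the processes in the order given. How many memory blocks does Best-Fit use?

11 memory blocks

memory block 1: place 56 MB, 8 MB left
memory block 2: place 36 MB, 28 MB left
memory block 2: place 11 MB, 17 MB left
memory block 3: place 43 MB, 21 MB left
memory block 4: place 40 MB, 24 MB left
memory block 5: place 53 MB, 11 MB left
memory block 6: place 61 MB, 3 MB left
memory block 7: place 52 MB, 12 MB left
memory block 2: place 16 MB, 1 MB left
memory block 1: place 5 MB, 3 MB left
memory block 8: place 54 MB, 10 MB left
memory block 3: place 20 MB, 1 MB left
memory block 9: place 43 MB, 21 MB left
memory block 9: place 15 MB, 6 MB left
memory block 9: place 5 MB, 1 MB left
memory block 7: place 12 MB, 0 MB left
memory block 10: place 50 MB, 14 MB left
memory block 11: place 31 MB, 33 MB left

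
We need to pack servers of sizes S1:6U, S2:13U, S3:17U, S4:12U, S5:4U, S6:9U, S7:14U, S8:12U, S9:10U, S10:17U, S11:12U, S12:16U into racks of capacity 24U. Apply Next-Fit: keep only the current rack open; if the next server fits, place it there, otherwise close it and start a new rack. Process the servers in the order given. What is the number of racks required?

8

S1 (6U) → rack 1 (remaining 18U)
S2 (13U) → rack 1 (remaining 5U)
S3 (17U) → rack 2 (remaining 7U)
S4 (12U) → rack 3 (remaining 12U)
S5 (4U) → rack 3 (remaining 8U)
S6 (9U) → rack 4 (remaining 15U)
S7 (14U) → rack 4 (remaining 1U)
S8 (12U) → rack 5 (remaining 12U)
S9 (10U) → rack 5 (remaining 2U)
S10 (17U) → rack 6 (remaining 7U)
S11 (12U) → rack 7 (remaining 12U)
S12 (16U) → rack 8 (remaining 8U)
Final racks: [6,13] [17] [12,4] [9,14] [12,10] [17] [12] [16].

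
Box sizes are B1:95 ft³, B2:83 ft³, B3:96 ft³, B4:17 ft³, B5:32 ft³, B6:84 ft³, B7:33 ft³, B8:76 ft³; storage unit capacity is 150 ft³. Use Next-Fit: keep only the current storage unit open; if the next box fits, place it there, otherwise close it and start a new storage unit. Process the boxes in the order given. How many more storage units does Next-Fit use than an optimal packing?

Next-Fit: [95] [83] [96,17,32] [84,33] [76] → 5 storage units.
5 boxes exceed 75 ft³ (half the capacity), and no two of those can share a storage unit, so at least 5 storage units are needed.
So 5 is already optimal.

0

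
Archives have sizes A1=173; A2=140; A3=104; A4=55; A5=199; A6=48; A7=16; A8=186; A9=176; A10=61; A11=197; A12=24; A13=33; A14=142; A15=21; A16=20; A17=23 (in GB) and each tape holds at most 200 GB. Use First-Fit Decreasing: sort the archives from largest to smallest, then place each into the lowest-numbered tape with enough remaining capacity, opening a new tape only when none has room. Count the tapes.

9

Sorted descending: 199, 197, 186, 176, 173, 142, 140, 104, 61, 55, 48, 33, 24, 23, 21, 20, 16.
Put 199 GB in tape 1; 1 GB remain.
Put 197 GB in tape 2; 3 GB remain.
Put 186 GB in tape 3; 14 GB remain.
Put 176 GB in tape 4; 24 GB remain.
Put 173 GB in tape 5; 27 GB remain.
Put 142 GB in tape 6; 58 GB remain.
Put 140 GB in tape 7; 60 GB remain.
Put 104 GB in tape 8; 96 GB remain.
Put 61 GB in tape 8; 35 GB remain.
Put 55 GB in tape 6; 3 GB remain.
Put 48 GB in tape 7; 12 GB remain.
Put 33 GB in tape 8; 2 GB remain.
Put 24 GB in tape 4; 0 GB remain.
Put 23 GB in tape 5; 4 GB remain.
Put 21 GB in tape 9; 179 GB remain.
Put 20 GB in tape 9; 159 GB remain.
Put 16 GB in tape 9; 143 GB remain.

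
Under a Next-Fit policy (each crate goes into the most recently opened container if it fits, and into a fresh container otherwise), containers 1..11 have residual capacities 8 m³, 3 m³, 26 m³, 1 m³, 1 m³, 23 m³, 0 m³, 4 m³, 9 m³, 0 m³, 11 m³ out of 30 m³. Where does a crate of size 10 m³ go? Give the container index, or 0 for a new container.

11

Next-Fit only looks at container 11, which has 11 m³ free.
10 m³ fits there.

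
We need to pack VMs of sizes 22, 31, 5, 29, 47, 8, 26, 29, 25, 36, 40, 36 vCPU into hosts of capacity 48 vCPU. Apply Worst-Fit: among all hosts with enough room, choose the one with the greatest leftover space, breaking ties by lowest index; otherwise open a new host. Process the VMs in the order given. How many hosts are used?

10

Put 22 vCPU in host 1; 26 vCPU remain.
Put 31 vCPU in host 2; 17 vCPU remain.
Put 5 vCPU in host 1; 21 vCPU remain.
Put 29 vCPU in host 3; 19 vCPU remain.
Put 47 vCPU in host 4; 1 vCPU remain.
Put 8 vCPU in host 1; 13 vCPU remain.
Put 26 vCPU in host 5; 22 vCPU remain.
Put 29 vCPU in host 6; 19 vCPU remain.
Put 25 vCPU in host 7; 23 vCPU remain.
Put 36 vCPU in host 8; 12 vCPU remain.
Put 40 vCPU in host 9; 8 vCPU remain.
Put 36 vCPU in host 10; 12 vCPU remain.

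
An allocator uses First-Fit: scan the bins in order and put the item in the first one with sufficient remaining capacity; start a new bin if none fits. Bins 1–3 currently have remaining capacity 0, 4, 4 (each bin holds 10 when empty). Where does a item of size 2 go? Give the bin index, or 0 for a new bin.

Bins with room: bin 2 (4), bin 3 (4).
The first with room is bin 2.

2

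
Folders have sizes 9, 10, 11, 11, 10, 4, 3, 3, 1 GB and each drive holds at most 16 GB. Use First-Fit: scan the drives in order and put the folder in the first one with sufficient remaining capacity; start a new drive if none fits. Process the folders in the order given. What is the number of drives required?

5 drives

drive 1: place 9 GB, 7 GB left
drive 2: place 10 GB, 6 GB left
drive 3: place 11 GB, 5 GB left
drive 4: place 11 GB, 5 GB left
drive 5: place 10 GB, 6 GB left
drive 1: place 4 GB, 3 GB left
drive 1: place 3 GB, 0 GB left
drive 2: place 3 GB, 3 GB left
drive 2: place 1 GB, 2 GB left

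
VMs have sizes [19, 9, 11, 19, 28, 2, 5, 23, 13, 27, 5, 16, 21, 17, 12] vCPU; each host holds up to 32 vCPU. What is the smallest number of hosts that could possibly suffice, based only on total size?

Total size = 19 + 9 + 11 + 19 + 28 + 2 + 5 + 23 + 13 + 27 + 5 + 16 + 21 + 17 + 12 = 227 vCPU.
⌈227 / 32⌉ = 8.

8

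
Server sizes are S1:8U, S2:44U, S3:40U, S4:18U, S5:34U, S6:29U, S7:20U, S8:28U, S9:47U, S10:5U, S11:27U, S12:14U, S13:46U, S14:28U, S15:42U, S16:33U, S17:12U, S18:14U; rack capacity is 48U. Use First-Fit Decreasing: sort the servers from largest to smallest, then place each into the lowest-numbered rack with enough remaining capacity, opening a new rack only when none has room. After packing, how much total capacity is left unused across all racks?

Sorted descending: 47, 46, 44, 42, 40, 34, 33, 29, 28, 28, 27, 20, 18, 14, 14, 12, 8, 5.
rack 1: place 47U, 1U left
rack 2: place 46U, 2U left
rack 3: place 44U, 4U left
rack 4: place 42U, 6U left
rack 5: place 40U, 8U left
rack 6: place 34U, 14U left
rack 7: place 33U, 15U left
rack 8: place 29U, 19U left
rack 9: place 28U, 20U left
rack 10: place 28U, 20U left
rack 11: place 27U, 21U left
rack 9: place 20U, 0U left
rack 8: place 18U, 1U left
rack 6: place 14U, 0U left
rack 7: place 14U, 1U left
rack 10: place 12U, 8U left
rack 5: place 8U, 0U left
rack 4: place 5U, 1U left
11 racks × 48U = 528U; used 489U; unused 39U.

39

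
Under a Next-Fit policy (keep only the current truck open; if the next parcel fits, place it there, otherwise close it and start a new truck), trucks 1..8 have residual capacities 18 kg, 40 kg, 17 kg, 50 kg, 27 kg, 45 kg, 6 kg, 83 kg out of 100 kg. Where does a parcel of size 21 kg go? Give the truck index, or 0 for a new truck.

8

Next-Fit only looks at truck 8, which has 83 kg free.
21 kg fits there.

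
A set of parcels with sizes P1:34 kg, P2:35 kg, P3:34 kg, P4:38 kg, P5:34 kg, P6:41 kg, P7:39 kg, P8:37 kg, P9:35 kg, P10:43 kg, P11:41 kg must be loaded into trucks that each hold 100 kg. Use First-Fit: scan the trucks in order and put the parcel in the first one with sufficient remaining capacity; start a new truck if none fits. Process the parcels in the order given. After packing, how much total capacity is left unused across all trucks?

189

Put P1 (34 kg) in truck 1; 66 kg remain.
Put P2 (35 kg) in truck 1; 31 kg remain.
Put P3 (34 kg) in truck 2; 66 kg remain.
Put P4 (38 kg) in truck 2; 28 kg remain.
Put P5 (34 kg) in truck 3; 66 kg remain.
Put P6 (41 kg) in truck 3; 25 kg remain.
Put P7 (39 kg) in truck 4; 61 kg remain.
Put P8 (37 kg) in truck 4; 24 kg remain.
Put P9 (35 kg) in truck 5; 65 kg remain.
Put P10 (43 kg) in truck 5; 22 kg remain.
Put P11 (41 kg) in truck 6; 59 kg remain.
6 trucks × 100 kg = 600 kg; used 411 kg; unused 189 kg.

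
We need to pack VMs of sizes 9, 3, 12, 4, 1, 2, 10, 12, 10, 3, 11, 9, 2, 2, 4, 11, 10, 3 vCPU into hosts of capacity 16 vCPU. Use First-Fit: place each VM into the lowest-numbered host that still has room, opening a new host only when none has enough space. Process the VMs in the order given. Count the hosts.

9

9 vCPU → host 1 (remaining 7 vCPU)
3 vCPU → host 1 (remaining 4 vCPU)
12 vCPU → host 2 (remaining 4 vCPU)
4 vCPU → host 1 (remaining 0 vCPU)
1 vCPU → host 2 (remaining 3 vCPU)
2 vCPU → host 2 (remaining 1 vCPU)
10 vCPU → host 3 (remaining 6 vCPU)
12 vCPU → host 4 (remaining 4 vCPU)
10 vCPU → host 5 (remaining 6 vCPU)
3 vCPU → host 3 (remaining 3 vCPU)
11 vCPU → host 6 (remaining 5 vCPU)
9 vCPU → host 7 (remaining 7 vCPU)
2 vCPU → host 3 (remaining 1 vCPU)
2 vCPU → host 4 (remaining 2 vCPU)
4 vCPU → host 5 (remaining 2 vCPU)
11 vCPU → host 8 (remaining 5 vCPU)
10 vCPU → host 9 (remaining 6 vCPU)
3 vCPU → host 6 (remaining 2 vCPU)
Final hosts: [9,3,4] [12,1,2] [10,3,2] [12,2] [10,4] [11,3] [9] [11] [10].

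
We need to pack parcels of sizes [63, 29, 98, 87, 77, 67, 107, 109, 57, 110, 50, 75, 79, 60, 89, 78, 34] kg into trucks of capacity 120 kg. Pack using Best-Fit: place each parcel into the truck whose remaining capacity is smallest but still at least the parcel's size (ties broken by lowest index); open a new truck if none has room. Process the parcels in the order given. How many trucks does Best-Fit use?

13

63 kg → truck 1 (remaining 57 kg)
29 kg → truck 1 (remaining 28 kg)
98 kg → truck 2 (remaining 22 kg)
87 kg → truck 3 (remaining 33 kg)
77 kg → truck 4 (remaining 43 kg)
67 kg → truck 5 (remaining 53 kg)
107 kg → truck 6 (remaining 13 kg)
109 kg → truck 7 (remaining 11 kg)
57 kg → truck 8 (remaining 63 kg)
110 kg → truck 9 (remaining 10 kg)
50 kg → truck 5 (remaining 3 kg)
75 kg → truck 10 (remaining 45 kg)
79 kg → truck 11 (remaining 41 kg)
60 kg → truck 8 (remaining 3 kg)
89 kg → truck 12 (remaining 31 kg)
78 kg → truck 13 (remaining 42 kg)
34 kg → truck 11 (remaining 7 kg)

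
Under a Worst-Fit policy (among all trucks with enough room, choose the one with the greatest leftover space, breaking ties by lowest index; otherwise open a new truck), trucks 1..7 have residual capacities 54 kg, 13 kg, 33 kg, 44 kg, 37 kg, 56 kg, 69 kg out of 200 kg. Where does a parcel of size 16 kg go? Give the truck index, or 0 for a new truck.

7

Trucks with room: truck 1 (54 kg), truck 3 (33 kg), truck 4 (44 kg), truck 5 (37 kg), truck 6 (56 kg), truck 7 (69 kg).
Most room is truck 7 with 69 kg free.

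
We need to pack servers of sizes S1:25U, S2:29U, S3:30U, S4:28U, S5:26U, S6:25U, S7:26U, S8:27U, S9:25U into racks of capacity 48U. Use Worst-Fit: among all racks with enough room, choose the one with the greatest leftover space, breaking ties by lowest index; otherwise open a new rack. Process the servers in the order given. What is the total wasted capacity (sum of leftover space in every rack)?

191

Put S1 (25U) in rack 1; 23U remain.
Put S2 (29U) in rack 2; 19U remain.
Put S3 (30U) in rack 3; 18U remain.
Put S4 (28U) in rack 4; 20U remain.
Put S5 (26U) in rack 5; 22U remain.
Put S6 (25U) in rack 6; 23U remain.
Put S7 (26U) in rack 7; 22U remain.
Put S8 (27U) in rack 8; 21U remain.
Put S9 (25U) in rack 9; 23U remain.
9 racks × 48U = 432U; used 241U; unused 191U.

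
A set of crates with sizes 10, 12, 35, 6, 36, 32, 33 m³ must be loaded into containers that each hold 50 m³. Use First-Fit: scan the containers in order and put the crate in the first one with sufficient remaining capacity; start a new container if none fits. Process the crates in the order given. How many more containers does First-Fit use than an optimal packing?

1

First-Fit: [10,12,6] [35] [36] [32] [33] → 5 containers.
Total size 164 m³; any packing needs at least ⌈164/50⌉ = 4 containers.
An optimal packing achieves that bound: [36,12] [35,10] [33,6] [32] → 4 containers.
Excess: 5 − 4 = 1.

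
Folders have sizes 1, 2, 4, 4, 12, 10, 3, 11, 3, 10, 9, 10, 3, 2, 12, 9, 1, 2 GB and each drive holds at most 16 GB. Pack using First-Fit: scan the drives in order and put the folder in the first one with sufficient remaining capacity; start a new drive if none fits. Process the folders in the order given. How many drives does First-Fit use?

9

drive 1: place 1 GB, 15 GB left
drive 1: place 2 GB, 13 GB left
drive 1: place 4 GB, 9 GB left
drive 1: place 4 GB, 5 GB left
drive 2: place 12 GB, 4 GB left
drive 3: place 10 GB, 6 GB left
drive 1: place 3 GB, 2 GB left
drive 4: place 11 GB, 5 GB left
drive 2: place 3 GB, 1 GB left
drive 5: place 10 GB, 6 GB left
drive 6: place 9 GB, 7 GB left
drive 7: place 10 GB, 6 GB left
drive 3: place 3 GB, 3 GB left
drive 1: place 2 GB, 0 GB left
drive 8: place 12 GB, 4 GB left
drive 9: place 9 GB, 7 GB left
drive 2: place 1 GB, 0 GB left
drive 3: place 2 GB, 1 GB left
Final drives: [1,2,4,4,3,2] [12,3,1] [10,3,2] [11] [10] [9] [10] [12] [9].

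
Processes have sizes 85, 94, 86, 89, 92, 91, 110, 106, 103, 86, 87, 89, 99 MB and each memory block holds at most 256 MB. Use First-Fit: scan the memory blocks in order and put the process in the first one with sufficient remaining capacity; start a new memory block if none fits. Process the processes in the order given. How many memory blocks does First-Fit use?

7 memory blocks

memory block 1: place 85 MB, 171 MB left
memory block 1: place 94 MB, 77 MB left
memory block 2: place 86 MB, 170 MB left
memory block 2: place 89 MB, 81 MB left
memory block 3: place 92 MB, 164 MB left
memory block 3: place 91 MB, 73 MB left
memory block 4: place 110 MB, 146 MB left
memory block 4: place 106 MB, 40 MB left
memory block 5: place 103 MB, 153 MB left
memory block 5: place 86 MB, 67 MB left
memory block 6: place 87 MB, 169 MB left
memory block 6: place 89 MB, 80 MB left
memory block 7: place 99 MB, 157 MB left
Final memory blocks: [85,94] [86,89] [92,91] [110,106] [103,86] [87,89] [99].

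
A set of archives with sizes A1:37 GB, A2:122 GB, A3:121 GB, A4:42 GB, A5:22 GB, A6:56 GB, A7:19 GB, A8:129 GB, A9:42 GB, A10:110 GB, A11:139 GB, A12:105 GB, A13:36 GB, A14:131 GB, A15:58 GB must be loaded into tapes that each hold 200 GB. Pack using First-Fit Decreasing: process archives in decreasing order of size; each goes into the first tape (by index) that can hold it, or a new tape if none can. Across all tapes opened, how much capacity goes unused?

Sorted descending: 139, 131, 129, 122, 121, 110, 105, 58, 56, 42, 42, 37, 36, 22, 19.
tape 1: place 139 GB, 61 GB left
tape 2: place 131 GB, 69 GB left
tape 3: place 129 GB, 71 GB left
tape 4: place 122 GB, 78 GB left
tape 5: place 121 GB, 79 GB left
tape 6: place 110 GB, 90 GB left
tape 7: place 105 GB, 95 GB left
tape 1: place 58 GB, 3 GB left
tape 2: place 56 GB, 13 GB left
tape 3: place 42 GB, 29 GB left
tape 4: place 42 GB, 36 GB left
tape 5: place 37 GB, 42 GB left
tape 4: place 36 GB, 0 GB left
tape 3: place 22 GB, 7 GB left
tape 5: place 19 GB, 23 GB left
7 tapes × 200 GB = 1400 GB; used 1169 GB; unused 231 GB.

231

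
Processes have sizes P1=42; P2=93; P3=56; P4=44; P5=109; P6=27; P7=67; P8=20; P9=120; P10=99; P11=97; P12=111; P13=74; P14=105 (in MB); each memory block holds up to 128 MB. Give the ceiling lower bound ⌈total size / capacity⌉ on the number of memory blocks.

Total size = 42 + 93 + 56 + 44 + 109 + 27 + 67 + 20 + 120 + 99 + 97 + 111 + 74 + 105 = 1064 MB.
⌈1064 / 128⌉ = 9.

9 memory blocks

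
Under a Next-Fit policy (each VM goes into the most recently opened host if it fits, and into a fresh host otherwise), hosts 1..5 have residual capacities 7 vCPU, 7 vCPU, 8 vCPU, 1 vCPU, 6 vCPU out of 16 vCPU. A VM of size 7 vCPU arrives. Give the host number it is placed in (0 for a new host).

0

Next-Fit only looks at host 5, which has 6 vCPU free.
7 vCPU does not fit, so a new host is opened.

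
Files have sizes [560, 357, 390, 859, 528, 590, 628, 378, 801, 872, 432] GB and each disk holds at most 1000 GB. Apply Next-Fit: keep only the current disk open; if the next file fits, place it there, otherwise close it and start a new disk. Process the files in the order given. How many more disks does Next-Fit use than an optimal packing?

Next-Fit: [560,357] [390] [859] [528] [590] [628] [378] [801] [872] [432] → 10 disks.
Total size 6395 GB; any packing needs at least ⌈6395/1000⌉ = 7 disks.
An optimal packing achieves that bound: [872] [859] [801] [628,357] [590,390] [560,432] [528,378] → 7 disks.
Excess: 10 − 7 = 3.

3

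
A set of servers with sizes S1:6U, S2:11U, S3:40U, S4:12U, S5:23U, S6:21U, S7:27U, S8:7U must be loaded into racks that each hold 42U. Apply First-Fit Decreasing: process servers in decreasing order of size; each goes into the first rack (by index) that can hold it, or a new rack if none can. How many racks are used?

4 racks

Sorted descending: 40, 27, 23, 21, 12, 11, 7, 6.
40U → rack 1 (remaining 2U)
27U → rack 2 (remaining 15U)
23U → rack 3 (remaining 19U)
21U → rack 4 (remaining 21U)
12U → rack 2 (remaining 3U)
11U → rack 3 (remaining 8U)
7U → rack 3 (remaining 1U)
6U → rack 4 (remaining 15U)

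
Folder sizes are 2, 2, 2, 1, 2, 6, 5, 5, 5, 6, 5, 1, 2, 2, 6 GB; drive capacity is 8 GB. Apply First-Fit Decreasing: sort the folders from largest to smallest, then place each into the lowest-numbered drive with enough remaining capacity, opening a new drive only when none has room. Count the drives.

Sorted descending: 6, 6, 6, 5, 5, 5, 5, 2, 2, 2, 2, 2, 2, 1, 1.
6 GB → drive 1 (remaining 2 GB)
6 GB → drive 2 (remaining 2 GB)
6 GB → drive 3 (remaining 2 GB)
5 GB → drive 4 (remaining 3 GB)
5 GB → drive 5 (remaining 3 GB)
5 GB → drive 6 (remaining 3 GB)
5 GB → drive 7 (remaining 3 GB)
2 GB → drive 1 (remaining 0 GB)
2 GB → drive 2 (remaining 0 GB)
2 GB → drive 3 (remaining 0 GB)
2 GB → drive 4 (remaining 1 GB)
2 GB → drive 5 (remaining 1 GB)
2 GB → drive 6 (remaining 1 GB)
1 GB → drive 4 (remaining 0 GB)
1 GB → drive 5 (remaining 0 GB)

7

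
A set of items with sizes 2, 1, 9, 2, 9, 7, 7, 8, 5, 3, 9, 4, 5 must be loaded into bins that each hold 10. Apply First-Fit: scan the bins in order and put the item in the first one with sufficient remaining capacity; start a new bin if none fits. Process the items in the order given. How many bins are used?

2 → bin 1 (remaining 8)
1 → bin 1 (remaining 7)
9 → bin 2 (remaining 1)
2 → bin 1 (remaining 5)
9 → bin 3 (remaining 1)
7 → bin 4 (remaining 3)
7 → bin 5 (remaining 3)
8 → bin 6 (remaining 2)
5 → bin 1 (remaining 0)
3 → bin 4 (remaining 0)
9 → bin 7 (remaining 1)
4 → bin 8 (remaining 6)
5 → bin 8 (remaining 1)
Final bins: [2,1,2,5] [9] [9] [7,3] [7] [8] [9] [4,5].

8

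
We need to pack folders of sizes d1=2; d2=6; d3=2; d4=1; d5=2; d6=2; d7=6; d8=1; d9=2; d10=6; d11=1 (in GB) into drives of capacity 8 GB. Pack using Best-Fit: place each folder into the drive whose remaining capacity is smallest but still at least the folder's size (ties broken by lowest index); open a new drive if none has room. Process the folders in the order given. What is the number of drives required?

4 drives

d1 (2 GB) → drive 1 (remaining 6 GB)
d2 (6 GB) → drive 1 (remaining 0 GB)
d3 (2 GB) → drive 2 (remaining 6 GB)
d4 (1 GB) → drive 2 (remaining 5 GB)
d5 (2 GB) → drive 2 (remaining 3 GB)
d6 (2 GB) → drive 2 (remaining 1 GB)
d7 (6 GB) → drive 3 (remaining 2 GB)
d8 (1 GB) → drive 2 (remaining 0 GB)
d9 (2 GB) → drive 3 (remaining 0 GB)
d10 (6 GB) → drive 4 (remaining 2 GB)
d11 (1 GB) → drive 4 (remaining 1 GB)
Final drives: [2,6] [2,1,2,2,1] [6,2] [6,1].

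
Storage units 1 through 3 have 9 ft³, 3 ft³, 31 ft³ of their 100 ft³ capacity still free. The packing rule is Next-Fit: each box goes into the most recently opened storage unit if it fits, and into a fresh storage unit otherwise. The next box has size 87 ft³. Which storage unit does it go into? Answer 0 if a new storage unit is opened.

Next-Fit only looks at storage unit 3, which has 31 ft³ free.
87 ft³ does not fit, so a new storage unit is opened.

0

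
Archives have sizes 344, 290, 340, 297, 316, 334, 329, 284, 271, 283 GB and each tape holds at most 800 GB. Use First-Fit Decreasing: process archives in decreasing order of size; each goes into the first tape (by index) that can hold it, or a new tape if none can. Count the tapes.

Sorted descending: 344, 340, 334, 329, 316, 297, 290, 284, 283, 271.
344 GB → tape 1 (remaining 456 GB)
340 GB → tape 1 (remaining 116 GB)
334 GB → tape 2 (remaining 466 GB)
329 GB → tape 2 (remaining 137 GB)
316 GB → tape 3 (remaining 484 GB)
297 GB → tape 3 (remaining 187 GB)
290 GB → tape 4 (remaining 510 GB)
284 GB → tape 4 (remaining 226 GB)
283 GB → tape 5 (remaining 517 GB)
271 GB → tape 5 (remaining 246 GB)

5 tapes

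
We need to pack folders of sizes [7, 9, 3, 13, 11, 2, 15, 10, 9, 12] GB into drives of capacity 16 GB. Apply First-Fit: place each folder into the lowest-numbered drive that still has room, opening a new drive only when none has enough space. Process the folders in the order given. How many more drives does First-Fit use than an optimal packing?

0

First-Fit: [7,9] [3,13] [11,2] [15] [10] [9] [12] → 7 drives.
7 folders exceed 8 GB (half the capacity), and no two of those can share a drive, so at least 7 drives are needed.
So 7 is already optimal.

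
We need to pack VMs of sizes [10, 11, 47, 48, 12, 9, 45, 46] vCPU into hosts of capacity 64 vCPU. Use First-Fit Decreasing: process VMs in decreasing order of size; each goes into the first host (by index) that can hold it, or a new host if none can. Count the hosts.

Sorted descending: 48, 47, 46, 45, 12, 11, 10, 9.
48 vCPU → host 1 (remaining 16 vCPU)
47 vCPU → host 2 (remaining 17 vCPU)
46 vCPU → host 3 (remaining 18 vCPU)
45 vCPU → host 4 (remaining 19 vCPU)
12 vCPU → host 1 (remaining 4 vCPU)
11 vCPU → host 2 (remaining 6 vCPU)
10 vCPU → host 3 (remaining 8 vCPU)
9 vCPU → host 4 (remaining 10 vCPU)

4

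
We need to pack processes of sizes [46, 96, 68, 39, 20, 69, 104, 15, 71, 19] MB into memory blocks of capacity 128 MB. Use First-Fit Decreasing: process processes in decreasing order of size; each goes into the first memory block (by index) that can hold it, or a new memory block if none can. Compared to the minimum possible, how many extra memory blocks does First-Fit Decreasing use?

First-Fit Decreasing: [104,20] [96,19] [71,46] [69,39,15] [68] → 5 memory blocks.
Total size 547 MB; any packing needs at least ⌈547/128⌉ = 5 memory blocks.
So 5 is already optimal.

0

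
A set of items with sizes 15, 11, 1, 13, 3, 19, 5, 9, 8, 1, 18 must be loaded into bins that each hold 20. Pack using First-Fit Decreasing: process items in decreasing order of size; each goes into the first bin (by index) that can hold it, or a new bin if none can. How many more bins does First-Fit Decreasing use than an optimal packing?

First-Fit Decreasing: [19,1] [18,1] [15,5] [13,3] [11,9] [8] → 6 bins.
Total size 103; any packing needs at least ⌈103/20⌉ = 6 bins.
So 6 is already optimal.

0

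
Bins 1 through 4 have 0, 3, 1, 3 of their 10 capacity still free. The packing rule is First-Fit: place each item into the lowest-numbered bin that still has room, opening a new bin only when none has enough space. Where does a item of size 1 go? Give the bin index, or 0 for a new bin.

2

Bins with room: bin 2 (3), bin 3 (1), bin 4 (3).
The first with room is bin 2.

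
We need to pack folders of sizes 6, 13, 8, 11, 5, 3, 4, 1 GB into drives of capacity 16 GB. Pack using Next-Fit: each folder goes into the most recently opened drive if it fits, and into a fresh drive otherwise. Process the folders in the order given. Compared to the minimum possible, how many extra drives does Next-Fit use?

Next-Fit: [6] [13] [8] [11,5] [3,4,1] → 5 drives.
Total size 51 GB; any packing needs at least ⌈51/16⌉ = 4 drives.
An optimal packing achieves that bound: [13,3] [11,5] [8,6,1] [4] → 4 drives.
Excess: 5 − 4 = 1.

1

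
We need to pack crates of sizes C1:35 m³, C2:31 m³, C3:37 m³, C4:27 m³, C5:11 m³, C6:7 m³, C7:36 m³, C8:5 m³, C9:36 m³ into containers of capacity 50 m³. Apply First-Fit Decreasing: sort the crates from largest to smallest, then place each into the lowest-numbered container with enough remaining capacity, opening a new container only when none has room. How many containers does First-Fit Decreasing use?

6

Sorted descending: 37, 36, 36, 35, 31, 27, 11, 7, 5.
container 1: place 37 m³, 13 m³ left
container 2: place 36 m³, 14 m³ left
container 3: place 36 m³, 14 m³ left
container 4: place 35 m³, 15 m³ left
container 5: place 31 m³, 19 m³ left
container 6: place 27 m³, 23 m³ left
container 1: place 11 m³, 2 m³ left
container 2: place 7 m³, 7 m³ left
container 2: place 5 m³, 2 m³ left
Final containers: [37,11] [36,7,5] [36] [35] [31] [27].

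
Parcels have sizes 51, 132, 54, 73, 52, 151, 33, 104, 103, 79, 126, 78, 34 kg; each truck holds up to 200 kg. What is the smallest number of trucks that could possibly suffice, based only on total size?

6 trucks

Total size = 51 + 132 + 54 + 73 + 52 + 151 + 33 + 104 + 103 + 79 + 126 + 78 + 34 = 1070 kg.
⌈1070 / 200⌉ = 6.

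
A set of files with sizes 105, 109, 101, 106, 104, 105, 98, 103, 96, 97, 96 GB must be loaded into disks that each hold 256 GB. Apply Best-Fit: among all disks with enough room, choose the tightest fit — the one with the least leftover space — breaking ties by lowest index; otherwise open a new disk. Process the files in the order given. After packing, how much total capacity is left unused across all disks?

416

105 GB → disk 1 (remaining 151 GB)
109 GB → disk 1 (remaining 42 GB)
101 GB → disk 2 (remaining 155 GB)
106 GB → disk 2 (remaining 49 GB)
104 GB → disk 3 (remaining 152 GB)
105 GB → disk 3 (remaining 47 GB)
98 GB → disk 4 (remaining 158 GB)
103 GB → disk 4 (remaining 55 GB)
96 GB → disk 5 (remaining 160 GB)
97 GB → disk 5 (remaining 63 GB)
96 GB → disk 6 (remaining 160 GB)
6 disks × 256 GB = 1536 GB; used 1120 GB; unused 416 GB.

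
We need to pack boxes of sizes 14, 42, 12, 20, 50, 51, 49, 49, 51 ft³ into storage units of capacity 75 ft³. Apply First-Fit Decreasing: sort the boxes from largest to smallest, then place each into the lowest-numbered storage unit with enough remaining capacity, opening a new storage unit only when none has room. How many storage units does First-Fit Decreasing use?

Sorted descending: 51, 51, 50, 49, 49, 42, 20, 14, 12.
storage unit 1: place 51 ft³, 24 ft³ left
storage unit 2: place 51 ft³, 24 ft³ left
storage unit 3: place 50 ft³, 25 ft³ left
storage unit 4: place 49 ft³, 26 ft³ left
storage unit 5: place 49 ft³, 26 ft³ left
storage unit 6: place 42 ft³, 33 ft³ left
storage unit 1: place 20 ft³, 4 ft³ left
storage unit 2: place 14 ft³, 10 ft³ left
storage unit 3: place 12 ft³, 13 ft³ left
Final storage units: [51,20] [51,14] [50,12] [49] [49] [42].

6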